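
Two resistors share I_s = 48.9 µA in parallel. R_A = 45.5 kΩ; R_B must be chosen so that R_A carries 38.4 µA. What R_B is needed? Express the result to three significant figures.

R_B ≈ 166 kΩ

Two-branch current divider: I_A = I_s · R_B/(R_A + R_B).
With f = 0.7853, R_B = R_A · f/(1−f) = 45.5 × 3.657 = 166.4 kΩ.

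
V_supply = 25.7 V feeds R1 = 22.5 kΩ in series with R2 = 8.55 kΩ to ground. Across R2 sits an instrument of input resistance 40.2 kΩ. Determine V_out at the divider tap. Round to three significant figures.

V_out ≈ 6.13 V

The load sits in parallel with R2, giving an effective lower resistance R2' = R2·R_L/(R2+R_L) = 7.050 kΩ.
Then V_out = V_supply · R2'/(R1 + R2') = 25.7 × 7.050/29.55 = 6.132 V.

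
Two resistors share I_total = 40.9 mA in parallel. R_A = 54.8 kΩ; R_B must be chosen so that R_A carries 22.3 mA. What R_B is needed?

R_B ≈ 65.7 kΩ

The fraction through R_A equals R_B/(R_A+R_B).
With f = 0.5452, R_B = R_A · f/(1−f) = 54.8 × 1.199 = 65.70 kΩ.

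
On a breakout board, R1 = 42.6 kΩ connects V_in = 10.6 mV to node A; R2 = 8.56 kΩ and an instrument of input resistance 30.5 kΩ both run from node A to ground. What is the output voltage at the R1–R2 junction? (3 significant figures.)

V_out ≈ 1.44 mV

First combine the lower leg with the load: R2 ‖ R_L = 6.684 kΩ.
Then V_out = V_in · R2'/(R1 + R2') = 10.6 × 6.684/49.28 = 1.438 mV.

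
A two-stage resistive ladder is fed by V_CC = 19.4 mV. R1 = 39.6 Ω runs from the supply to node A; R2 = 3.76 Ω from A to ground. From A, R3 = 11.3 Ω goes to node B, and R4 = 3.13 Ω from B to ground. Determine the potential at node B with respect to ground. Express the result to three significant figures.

The second stage (R3 + R4 = 14.43 Ω) loads node A in parallel with R2.
R2 ‖ (R3+R4) = 2.983 Ω.
V_A = 19.4 × 2.983/(39.6 + 2.983) = 1.359 mV.
Then the unloaded second divider: V_B = V_A × R4/(R3+R4) = 1.359 × 0.2169 = 0.2948 mV.

V_B ≈ 0.295 mV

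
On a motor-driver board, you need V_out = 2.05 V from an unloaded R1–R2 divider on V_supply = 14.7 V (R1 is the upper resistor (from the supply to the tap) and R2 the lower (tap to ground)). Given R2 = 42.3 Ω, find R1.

The divider ratio is R2/(R1+R2) = 2.05/14.7 = 0.1395.
Rearranging, R1 = R2·(1−k)/k = 42.3 × 6.171 = 261.0 Ω.

R1 ≈ 261 Ω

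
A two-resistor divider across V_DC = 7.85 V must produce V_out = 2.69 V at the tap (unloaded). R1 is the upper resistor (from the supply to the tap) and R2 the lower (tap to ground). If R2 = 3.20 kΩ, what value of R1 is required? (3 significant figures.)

R1 ≈ 6.14 kΩ

The divider ratio is R2/(R1+R2) = 2.69/7.85 = 0.3427.
R1 = R2·(1/k − 1) = 3.20 × 1.918 = 6.138 kΩ.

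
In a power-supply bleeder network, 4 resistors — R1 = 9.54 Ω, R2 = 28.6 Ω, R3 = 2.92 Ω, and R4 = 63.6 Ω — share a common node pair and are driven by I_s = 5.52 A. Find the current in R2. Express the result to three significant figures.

I ≈ 0.388 A

ΣG = 1/9.54 + 1/28.6 + 1/2.92 + 1/63.6 = 0.4980.
R2 takes the fraction G_k/ΣG = 0.03497/0.4980 = 0.07021, so I = 5.52 × 0.07021 = 0.3876 A.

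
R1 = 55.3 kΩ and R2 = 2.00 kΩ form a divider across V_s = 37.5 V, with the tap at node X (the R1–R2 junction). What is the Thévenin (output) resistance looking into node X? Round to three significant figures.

Zeroing V_s shorts the top of R1 to ground, so R_th = R1 ‖ R2 = 1.930 kΩ.

R_th ≈ 1.93 kΩ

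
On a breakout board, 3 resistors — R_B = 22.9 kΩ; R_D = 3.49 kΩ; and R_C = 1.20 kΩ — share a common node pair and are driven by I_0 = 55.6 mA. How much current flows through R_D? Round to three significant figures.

I ≈ 13.7 mA

ΣG = 1/22.9 + 1/3.49 + 1/1.20 = 1.164.
Current divider: I(R_D) = I_0 · G_k/ΣG = 55.6 × (0.2865/1.164) = 55.6 × 0.2463 = 13.69 mA.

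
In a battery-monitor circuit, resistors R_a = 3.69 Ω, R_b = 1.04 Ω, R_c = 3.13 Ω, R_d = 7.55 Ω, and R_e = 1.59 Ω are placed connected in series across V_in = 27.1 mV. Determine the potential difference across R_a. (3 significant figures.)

Total series resistance ΣR = 3.69 + 1.04 + 3.13 + 7.55 + 1.59 = 17.00 Ω.
By the voltage-divider rule, V = 27.1 × 3.690/17.00 = 5.882 mV.

V ≈ 5.88 mV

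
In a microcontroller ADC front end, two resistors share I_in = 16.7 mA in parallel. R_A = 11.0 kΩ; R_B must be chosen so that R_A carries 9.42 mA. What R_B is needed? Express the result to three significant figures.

R_B ≈ 14.2 kΩ

The fraction through R_A equals R_B/(R_A+R_B).
With f = 0.5641, R_B = R_A · f/(1−f) = 11.0 × 1.294 = 14.23 kΩ.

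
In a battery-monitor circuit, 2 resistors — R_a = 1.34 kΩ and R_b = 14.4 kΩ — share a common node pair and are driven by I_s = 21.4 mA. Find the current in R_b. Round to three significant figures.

Two-branch current divider: I_k = I_s · R_other/(R_1 + R_2).
So I = 21.4 × 1.34/15.74 = 1.822 mA.

I ≈ 1.82 mA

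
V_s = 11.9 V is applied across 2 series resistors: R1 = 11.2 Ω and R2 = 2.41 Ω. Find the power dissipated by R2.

P ≈ 1.84 W

Series current I = V_s/ΣR = 11.9/13.61 = 0.8744 A.
V(R2) = I·R = 2.107 V; P = V·I = 2.107 × 0.8744 = 1.842 W.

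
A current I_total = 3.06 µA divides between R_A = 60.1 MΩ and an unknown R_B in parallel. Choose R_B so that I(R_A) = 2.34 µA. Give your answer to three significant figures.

R_B ≈ 195 MΩ

The fraction through R_A equals R_B/(R_A+R_B).
2.34/3.06 = R_B/(R_A + R_B) → R_B = R_A · (0.7647)/(1 − 0.7647) = 60.1 × 3.250 = 195.3 MΩ.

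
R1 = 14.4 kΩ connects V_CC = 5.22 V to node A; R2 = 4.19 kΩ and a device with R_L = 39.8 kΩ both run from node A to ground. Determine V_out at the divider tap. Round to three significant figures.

V_out ≈ 1.09 V

The load sits in parallel with R2, giving an effective lower resistance R2' = R2·R_L/(R2+R_L) = 3.791 kΩ.
Now apply the divider: V_out = 5.22 × 0.2084 = 1.088 V.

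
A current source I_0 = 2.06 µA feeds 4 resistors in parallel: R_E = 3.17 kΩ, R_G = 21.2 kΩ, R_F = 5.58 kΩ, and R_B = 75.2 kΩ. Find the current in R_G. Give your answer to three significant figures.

Conductances: ΣG = 1/3.17 + 1/21.2 + 1/5.58 + 1/75.2 = 0.5551 (1/kΩ).
R_G takes the fraction G_k/ΣG = 0.04717/0.5551 = 0.08497, so I = 2.06 × 0.08497 = 0.1750 µA.

I ≈ 0.175 µA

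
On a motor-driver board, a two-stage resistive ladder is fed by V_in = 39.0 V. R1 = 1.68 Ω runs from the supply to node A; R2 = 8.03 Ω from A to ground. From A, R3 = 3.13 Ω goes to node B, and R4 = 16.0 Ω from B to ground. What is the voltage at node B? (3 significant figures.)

V_B ≈ 25.1 V

Node A sees R2 in parallel with the series input of stage 2, R3 + R4 = 19.13 Ω.
R2 ‖ (R3+R4) = 5.656 Ω.
V_A = 39.0 × 5.656/(1.68 + 5.656) = 30.07 V.
V_B = V_A × 0.8364 = 25.15 V.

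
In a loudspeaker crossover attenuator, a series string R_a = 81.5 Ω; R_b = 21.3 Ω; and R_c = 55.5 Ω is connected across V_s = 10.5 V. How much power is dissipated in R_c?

P ≈ 0.244 W

ΣR = 158.3 Ω → I = 10.5/158.3 = 0.06633 A.
P(R_c) = I²·R_c = (0.06633)² × 55.5 = 0.2442 W.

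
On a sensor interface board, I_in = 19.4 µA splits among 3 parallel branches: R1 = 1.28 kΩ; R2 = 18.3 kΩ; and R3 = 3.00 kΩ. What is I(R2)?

ΣG = 1/1.28 + 1/18.3 + 1/3.00 = 1.169.
R2 takes the fraction G_k/ΣG = 0.05464/1.169 = 0.04674, so I = 19.4 × 0.04674 = 0.9067 µA.

I ≈ 0.907 µA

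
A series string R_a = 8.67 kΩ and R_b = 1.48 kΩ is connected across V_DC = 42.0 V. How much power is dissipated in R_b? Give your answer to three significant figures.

The common current is I = 42.0/10.15 = 4.138 mA.
P(R_b) = I²·R_b = (4.138)² × 1.48 = 25.34 mW.

P ≈ 25.3 mW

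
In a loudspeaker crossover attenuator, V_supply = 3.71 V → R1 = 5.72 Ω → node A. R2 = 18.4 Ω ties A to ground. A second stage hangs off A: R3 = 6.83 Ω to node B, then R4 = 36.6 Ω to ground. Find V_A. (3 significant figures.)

Node A sees R2 in parallel with the series input of stage 2, R3 + R4 = 43.43 Ω.
R2 ‖ (R3+R4) = 12.92 Ω.
V_A = 3.71 × 12.92/(5.72 + 12.92) = 2.572 V.

V_A ≈ 2.57 V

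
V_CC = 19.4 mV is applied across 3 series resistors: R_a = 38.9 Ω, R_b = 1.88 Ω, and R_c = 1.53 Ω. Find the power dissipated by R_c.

P ≈ 0.322 µW

ΣR = 42.31 Ω → I = 19.4/42.31 = 0.4585 mA.
V(R_c) = I·R = 0.7015 mV; P = V·I = 0.7015 × 0.4585 = 0.3217 µW.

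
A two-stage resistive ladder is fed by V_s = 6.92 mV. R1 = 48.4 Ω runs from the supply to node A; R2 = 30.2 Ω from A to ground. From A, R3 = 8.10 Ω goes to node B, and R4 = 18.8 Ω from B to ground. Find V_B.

Looking into the second stage from A: R3 + R4 = 26.90 Ω appears in parallel with R2.
R2 ‖ (R3+R4) = 14.23 Ω.
So V_A = 6.92 × 0.2272 = 1.572 mV.
Stage 2 is unloaded, so V_B = V_A · R4/(R3+R4) = 1.572 × 18.8/26.90 = 1.099 mV.

V_B ≈ 1.10 mV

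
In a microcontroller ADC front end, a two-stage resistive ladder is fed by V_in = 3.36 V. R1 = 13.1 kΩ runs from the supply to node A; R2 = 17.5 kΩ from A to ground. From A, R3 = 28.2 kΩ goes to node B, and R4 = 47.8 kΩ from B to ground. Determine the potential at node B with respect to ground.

Looking into the second stage from A: R3 + R4 = 76.00 kΩ appears in parallel with R2.
Effective lower resistance at A: R2 ‖ 76.00 = 14.22 kΩ.
V_A = 3.36 × 14.22/(13.1 + 14.22) = 1.749 V.
Stage 2 is unloaded, so V_B = V_A · R4/(R3+R4) = 1.749 × 47.8/76.00 = 1.100 V.

V_B ≈ 1.10 V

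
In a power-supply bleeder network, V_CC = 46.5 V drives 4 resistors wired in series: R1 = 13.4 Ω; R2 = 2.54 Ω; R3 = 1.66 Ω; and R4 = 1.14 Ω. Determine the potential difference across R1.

V ≈ 33.2 V

ΣR = 13.4 + 2.54 + 1.66 + 1.14 = 18.74 Ω.
Voltage divider: V = V_CC · (13.40 / 18.74) = 46.5 × 0.7150 = 33.25 V.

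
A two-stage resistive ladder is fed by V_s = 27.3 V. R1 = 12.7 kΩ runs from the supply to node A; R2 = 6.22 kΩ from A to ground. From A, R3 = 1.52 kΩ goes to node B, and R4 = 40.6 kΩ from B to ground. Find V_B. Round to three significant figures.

Node A sees R2 in parallel with the series input of stage 2, R3 + R4 = 42.12 kΩ.
Effective lower resistance at A: R2 ‖ 42.12 = 5.420 kΩ.
First divider: V_A = V_s · 5.420/(12.7 + 5.420) = 8.166 V.
V_B = V_A × 0.9639 = 7.871 V.

V_B ≈ 7.87 V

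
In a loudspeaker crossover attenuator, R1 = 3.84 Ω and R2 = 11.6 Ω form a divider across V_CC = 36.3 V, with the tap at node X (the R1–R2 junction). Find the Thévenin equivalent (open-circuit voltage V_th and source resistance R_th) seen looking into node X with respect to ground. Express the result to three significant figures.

Open-circuit (no load on X): V_th = V_CC · R2/(R1 + R2) = 36.3 × 11.6/(3.840 + 11.6) = 27.27 V.
With V_CC suppressed (replaced by a short), R_th = R1 ‖ R2 = (3.840 × 11.6)/(3.840 + 11.6) = 2.885 Ω.

V_th ≈ 27.3 V, R_th ≈ 2.88 Ω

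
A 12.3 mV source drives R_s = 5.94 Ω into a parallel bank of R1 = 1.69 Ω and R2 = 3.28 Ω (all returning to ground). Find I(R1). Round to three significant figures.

I ≈ 1.15 mA

Equivalent of the parallel group: R_p = 1.115 Ω.
Node voltage V_A = V_s · R_p/(R_s + R_p) = 12.3 × 0.1581 = 1.944 mV.
Branch current I = V_A/R1 = 1.944/1.69 = 1.151 mA.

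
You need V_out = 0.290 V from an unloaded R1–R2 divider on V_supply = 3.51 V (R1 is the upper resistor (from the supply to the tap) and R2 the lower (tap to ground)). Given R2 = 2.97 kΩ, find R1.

R1 ≈ 33.0 kΩ

The divider ratio is R2/(R1+R2) = 0.290/3.51 = 0.08262.
So R1 = R2 · (V_supply/V_out − 1) = 2.97 × (3.51/0.290 − 1) = 2.97 × 11.10 = 32.98 kΩ.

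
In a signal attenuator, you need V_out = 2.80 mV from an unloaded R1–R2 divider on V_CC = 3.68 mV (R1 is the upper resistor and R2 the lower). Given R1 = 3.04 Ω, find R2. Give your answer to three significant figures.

R2 ≈ 9.67 Ω

Required fraction k = V_out/V_CC = 0.7609.
So R2 = R1 · V_out/(V_CC − V_out) = 3.04 × 2.80/(3.68 − 2.80) = 3.04 × 3.182 = 9.673 Ω.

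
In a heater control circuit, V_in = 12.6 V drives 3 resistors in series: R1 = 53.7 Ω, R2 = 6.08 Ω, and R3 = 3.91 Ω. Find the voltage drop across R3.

Series total: ΣR = 53.7 + 6.08 + 3.91 = 63.69 Ω.
By the voltage-divider rule, V = 12.6 × 3.910/63.69 = 0.7735 V.

V ≈ 0.774 V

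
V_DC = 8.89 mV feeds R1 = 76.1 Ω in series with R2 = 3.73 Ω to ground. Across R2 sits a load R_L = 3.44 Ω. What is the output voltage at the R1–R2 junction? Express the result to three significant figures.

V_out ≈ 0.204 mV

First combine the lower leg with the load: R2 ‖ R_L = 1.790 Ω.
Then V_out = V_DC · R2'/(R1 + R2') = 8.89 × 1.790/77.89 = 0.2043 mV.
(Unloaded it would be 0.415 mV; the load pulls it down.)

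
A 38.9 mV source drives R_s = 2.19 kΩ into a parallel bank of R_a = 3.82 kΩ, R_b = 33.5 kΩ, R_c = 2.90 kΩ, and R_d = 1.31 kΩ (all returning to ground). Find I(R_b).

I ≈ 0.286 µA

Combine the parallel branches: R_p = (1/3.82 + 1/33.5 + 1/2.90 + 1/1.31)⁻¹ = 0.7144 kΩ.
V_A by voltage divider: V_A = 38.9 × 0.7144/(2.19 + 0.7144) = 9.568 mV.
Branch current I = V_A/R_b = 9.568/33.5 = 0.2856 µA.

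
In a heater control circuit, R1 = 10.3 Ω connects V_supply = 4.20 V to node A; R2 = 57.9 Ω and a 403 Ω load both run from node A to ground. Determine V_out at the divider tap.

The load sits in parallel with R2, giving an effective lower resistance R2' = R2·R_L/(R2+R_L) = 50.63 Ω.
Voltage divider with the loaded lower leg: V_out = 4.20 × 50.63/(10.3 + 50.63) = 4.20 × 0.8309 = 3.490 V.

V_out ≈ 3.49 V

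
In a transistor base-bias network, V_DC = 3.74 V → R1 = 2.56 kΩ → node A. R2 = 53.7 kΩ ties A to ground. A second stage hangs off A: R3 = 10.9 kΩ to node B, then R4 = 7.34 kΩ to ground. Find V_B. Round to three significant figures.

V_B ≈ 1.27 V

The second stage (R3 + R4 = 18.24 kΩ) loads node A in parallel with R2.
Effective lower resistance at A: R2 ‖ 18.24 = 13.62 kΩ.
V_A = 3.74 × 13.62/(2.56 + 13.62) = 3.148 V.
Then the unloaded second divider: V_B = V_A × R4/(R3+R4) = 3.148 × 0.4024 = 1.267 V.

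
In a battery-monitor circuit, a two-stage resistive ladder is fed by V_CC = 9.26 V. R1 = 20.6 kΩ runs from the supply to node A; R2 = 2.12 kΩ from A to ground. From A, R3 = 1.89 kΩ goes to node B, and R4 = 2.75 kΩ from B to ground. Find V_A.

The second stage (R3 + R4 = 4.640 kΩ) loads node A in parallel with R2.
Effective lower resistance at A: R2 ‖ 4.640 = 1.455 kΩ.
V_A = 9.26 × 1.455/(20.6 + 1.455) = 0.6110 V.

V_A ≈ 0.611 V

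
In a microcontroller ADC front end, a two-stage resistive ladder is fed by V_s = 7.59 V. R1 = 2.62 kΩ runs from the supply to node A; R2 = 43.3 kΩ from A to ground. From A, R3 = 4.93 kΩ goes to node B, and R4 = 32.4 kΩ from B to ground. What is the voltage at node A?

V_A ≈ 6.71 V

Node A sees R2 in parallel with the series input of stage 2, R3 + R4 = 37.33 kΩ.
R2 ‖ (R3+R4) = 20.05 kΩ.
So V_A = 7.59 × 0.8844 = 6.713 V.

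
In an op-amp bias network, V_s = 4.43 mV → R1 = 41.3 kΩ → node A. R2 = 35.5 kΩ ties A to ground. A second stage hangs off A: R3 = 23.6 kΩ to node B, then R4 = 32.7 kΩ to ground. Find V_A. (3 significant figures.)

V_A ≈ 1.53 mV

Looking into the second stage from A: R3 + R4 = 56.30 kΩ appears in parallel with R2.
R2 ‖ (R3+R4) = 21.77 kΩ.
So V_A = 4.43 × 0.3452 = 1.529 mV.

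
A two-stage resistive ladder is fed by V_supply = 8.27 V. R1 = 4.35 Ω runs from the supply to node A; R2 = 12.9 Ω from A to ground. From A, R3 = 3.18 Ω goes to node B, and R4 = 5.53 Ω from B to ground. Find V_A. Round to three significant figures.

Looking into the second stage from A: R3 + R4 = 8.710 Ω appears in parallel with R2.
Effective lower resistance at A: R2 ‖ 8.710 = 5.199 Ω.
So V_A = 8.27 × 0.5445 = 4.503 V.

V_A ≈ 4.50 V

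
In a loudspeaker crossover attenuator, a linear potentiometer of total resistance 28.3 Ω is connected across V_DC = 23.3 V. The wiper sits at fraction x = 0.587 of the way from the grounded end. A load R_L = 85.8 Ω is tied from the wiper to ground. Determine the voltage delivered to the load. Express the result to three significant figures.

V_out ≈ 12.7 V

Split the track: R_lower = x·R_p = 16.61 Ω, R_upper = (1−x)·R_p = 11.69 Ω.
Lower segment in parallel with the load: 16.61 ‖ 85.8 = 13.92 Ω.
Then V_out = V_DC · 13.92/(11.69 + 13.92) = 12.66 V.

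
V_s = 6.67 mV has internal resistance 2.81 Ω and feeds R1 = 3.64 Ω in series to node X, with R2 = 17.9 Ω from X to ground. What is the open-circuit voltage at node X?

V_th ≈ 4.90 mV

R1' = 2.81 + 3.64 = 6.450 Ω (source resistance + R1).
With X open, the divider is unloaded: V_th = 6.67 × 17.9/24.35 = 4.903 mV.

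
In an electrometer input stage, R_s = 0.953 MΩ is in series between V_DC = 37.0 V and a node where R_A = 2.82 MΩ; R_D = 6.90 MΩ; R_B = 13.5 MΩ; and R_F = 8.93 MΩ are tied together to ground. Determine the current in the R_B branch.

Equivalent of the parallel group: R_p = 1.459 MΩ.
V_A by voltage divider: V_A = 37.0 × 1.459/(0.953 + 1.459) = 22.38 V.
I(R_B) = V_A / R_B = 22.38/13.5 = 1.658 µA.
(Check via current divider: I_total = 15.34 µA; share G_k/ΣG = 0.1080 → same result.)

I ≈ 1.66 µA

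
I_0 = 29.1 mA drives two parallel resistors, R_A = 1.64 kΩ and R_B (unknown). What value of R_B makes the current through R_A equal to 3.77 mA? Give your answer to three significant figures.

R_B ≈ 0.244 kΩ

In a two-way split, I_A/I_0 = R_B/(R_A + R_B).
With f = 0.1296, R_B = R_A · f/(1−f) = 1.64 × 0.1488 = 0.2441 kΩ.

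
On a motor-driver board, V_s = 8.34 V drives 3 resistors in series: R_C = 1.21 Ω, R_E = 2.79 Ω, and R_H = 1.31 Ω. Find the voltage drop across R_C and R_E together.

Total series resistance ΣR = 1.21 + 2.79 + 1.31 = 5.310 Ω.
R_{R_C..R_E} = 1.21 + 2.79 = 4.000 Ω.
Voltage divider: V = V_s · (4.000 / 5.310) = 8.34 × 0.7533 = 6.282 V.

V ≈ 6.28 V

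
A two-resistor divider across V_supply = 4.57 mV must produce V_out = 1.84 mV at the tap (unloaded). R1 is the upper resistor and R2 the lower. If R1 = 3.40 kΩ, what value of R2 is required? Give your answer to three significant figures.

R2 ≈ 2.29 kΩ

Required fraction k = V_out/V_supply = 0.4026.
R2 = R1 · 0.4026/(1 − 0.4026) = 2.292 kΩ.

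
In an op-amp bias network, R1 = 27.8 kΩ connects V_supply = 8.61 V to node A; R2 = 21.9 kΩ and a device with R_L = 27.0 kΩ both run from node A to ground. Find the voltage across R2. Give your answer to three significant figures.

V_out ≈ 2.61 V

R2 ‖ R_L = (21.9 × 27.0)/(21.9 + 27.0) = 12.09 kΩ.
Now apply the divider: V_out = 8.61 × 0.3031 = 2.610 V.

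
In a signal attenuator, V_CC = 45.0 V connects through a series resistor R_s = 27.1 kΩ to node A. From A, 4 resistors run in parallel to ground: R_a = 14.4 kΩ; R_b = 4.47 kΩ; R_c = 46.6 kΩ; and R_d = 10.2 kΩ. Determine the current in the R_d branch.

I ≈ 0.362 mA

Equivalent of the parallel group: R_p = 2.423 kΩ.
Node voltage V_A = V_CC · R_p/(R_s + R_p) = 45.0 × 0.08208 = 3.694 V.
I(R_d) = V_A / R_d = 3.694/10.2 = 0.3621 mA.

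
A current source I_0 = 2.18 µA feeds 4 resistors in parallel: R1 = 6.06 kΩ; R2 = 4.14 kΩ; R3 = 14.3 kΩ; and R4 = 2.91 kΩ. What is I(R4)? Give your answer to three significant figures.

Conductances: ΣG = 1/6.06 + 1/4.14 + 1/14.3 + 1/2.91 = 0.8201 (1/kΩ).
R4 takes the fraction G_k/ΣG = 0.3436/0.8201 = 0.4190, so I = 2.18 × 0.4190 = 0.9134 µA.

I ≈ 0.913 µA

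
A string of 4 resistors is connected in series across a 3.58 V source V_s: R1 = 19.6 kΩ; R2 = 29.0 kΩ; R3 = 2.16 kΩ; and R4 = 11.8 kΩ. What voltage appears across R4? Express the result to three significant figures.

Total series resistance ΣR = 19.6 + 29.0 + 2.16 + 11.8 = 62.56 kΩ.
Voltage divider: V = V_s · (11.80 / 62.56) = 3.58 × 0.1886 = 0.6753 V.

V ≈ 0.675 V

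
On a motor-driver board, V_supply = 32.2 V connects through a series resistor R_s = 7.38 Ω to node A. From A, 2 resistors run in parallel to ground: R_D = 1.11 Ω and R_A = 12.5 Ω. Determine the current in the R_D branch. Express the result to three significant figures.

I ≈ 3.52 A

Parallel bank: R_p = 1/(1/1.11 + 1/12.5) = 1.019 Ω.
V_A = 32.2 × 1.019/8.399 = 3.908 V.
I(R_D) = V_A / R_D = 3.908/1.11 = 3.521 A.
(Equivalently: I_total = 3.834 A, then current-divider fraction G_k/ΣG = 0.9184.)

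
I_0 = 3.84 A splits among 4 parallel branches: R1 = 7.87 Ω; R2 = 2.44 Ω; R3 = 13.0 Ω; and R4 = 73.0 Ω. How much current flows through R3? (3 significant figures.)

ΣG = 1/7.87 + 1/2.44 + 1/13.0 + 1/73.0 = 0.6275.
By the current-divider rule, I = I_0 · G_k/ΣG = 3.84 × 0.1226 = 0.4707 A.

I ≈ 0.471 A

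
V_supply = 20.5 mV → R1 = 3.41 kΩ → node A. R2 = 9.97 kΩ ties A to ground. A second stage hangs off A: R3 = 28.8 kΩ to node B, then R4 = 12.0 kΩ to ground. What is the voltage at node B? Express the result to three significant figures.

The second stage (R3 + R4 = 40.80 kΩ) loads node A in parallel with R2.
R2 ‖ (R3+R4) = 8.012 kΩ.
So V_A = 20.5 × 0.7015 = 14.38 mV.
Then the unloaded second divider: V_B = V_A × R4/(R3+R4) = 14.38 × 0.2941 = 4.229 mV.

V_B ≈ 4.23 mV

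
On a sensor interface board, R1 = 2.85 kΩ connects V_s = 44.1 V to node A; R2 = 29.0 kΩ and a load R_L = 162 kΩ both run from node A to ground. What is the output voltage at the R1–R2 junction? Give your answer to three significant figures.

R2 ‖ R_L = (29.0 × 162)/(29.0 + 162) = 24.60 kΩ.
Now apply the divider: V_out = 44.1 × 0.8962 = 39.52 V.

V_out ≈ 39.5 V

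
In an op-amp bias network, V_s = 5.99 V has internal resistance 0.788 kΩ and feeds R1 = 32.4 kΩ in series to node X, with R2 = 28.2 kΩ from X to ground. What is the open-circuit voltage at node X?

V_th ≈ 2.75 V

R1' = 0.788 + 32.4 = 33.19 kΩ (source resistance + R1).
Open-circuit (no load on X): V_th = V_s · R2/(R1' + R2) = 5.99 × 28.2/(33.19 + 28.2) = 2.752 V.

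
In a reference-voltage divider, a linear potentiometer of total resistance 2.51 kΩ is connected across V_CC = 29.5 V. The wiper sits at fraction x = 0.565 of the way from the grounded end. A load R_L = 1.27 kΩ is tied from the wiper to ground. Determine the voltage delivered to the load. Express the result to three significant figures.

The pot divides into 1.092 kΩ above the wiper and 1.418 kΩ below.
Lower segment in parallel with the load: 1.418 ‖ 1.27 = 0.6700 kΩ.
Loaded-divider output: V_out = 29.5 × 0.3803 = 11.22 V.

V_out ≈ 11.2 V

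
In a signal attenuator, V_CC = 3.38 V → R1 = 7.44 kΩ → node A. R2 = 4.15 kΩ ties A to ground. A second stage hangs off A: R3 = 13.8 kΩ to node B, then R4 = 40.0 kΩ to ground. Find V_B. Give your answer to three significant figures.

V_B ≈ 0.857 V

Node A sees R2 in parallel with the series input of stage 2, R3 + R4 = 53.80 kΩ.
R2 ‖ (R3+R4) = 3.853 kΩ.
First divider: V_A = V_CC · 3.853/(7.44 + 3.853) = 1.153 V.
Then the unloaded second divider: V_B = V_A × R4/(R3+R4) = 1.153 × 0.7435 = 0.8574 V.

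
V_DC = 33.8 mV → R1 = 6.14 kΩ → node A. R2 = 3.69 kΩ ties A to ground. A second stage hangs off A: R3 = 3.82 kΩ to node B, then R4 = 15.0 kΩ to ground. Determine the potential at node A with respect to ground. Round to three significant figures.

V_A ≈ 11.3 mV

Node A sees R2 in parallel with the series input of stage 2, R3 + R4 = 18.82 kΩ.
R2 ‖ (R3+R4) = 3.085 kΩ.
So V_A = 33.8 × 0.3344 = 11.30 mV.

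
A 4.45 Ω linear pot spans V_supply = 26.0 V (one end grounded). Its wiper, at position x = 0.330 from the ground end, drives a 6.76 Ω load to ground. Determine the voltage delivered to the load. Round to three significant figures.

V_out ≈ 7.49 V

Split the track: R_lower = x·R_p = 1.469 Ω, R_upper = (1−x)·R_p = 2.981 Ω.
(x·R_p) ‖ R_L = 1.206 Ω.
V_out = 26.0 × 1.206/(2.981 + 1.206) = 7.490 V.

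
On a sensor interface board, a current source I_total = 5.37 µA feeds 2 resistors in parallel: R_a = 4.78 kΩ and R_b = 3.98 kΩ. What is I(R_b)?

I ≈ 2.93 µA

Two-branch current divider: I_k = I_total · R_other/(R_1 + R_2).
So I = 5.37 × 4.78/8.760 = 2.930 µA.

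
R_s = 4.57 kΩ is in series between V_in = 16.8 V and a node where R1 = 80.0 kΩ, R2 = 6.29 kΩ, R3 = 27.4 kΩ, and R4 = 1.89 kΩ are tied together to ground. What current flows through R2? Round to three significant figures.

Parallel bank: R_p = 1/(1/80.0 + 1/6.29 + 1/27.4 + 1/1.89) = 1.357 kΩ.
Node voltage V_A = V_in · R_p/(R_s + R_p) = 16.8 × 0.2289 = 3.846 V.
Branch current I = V_A/R2 = 3.846/6.29 = 0.6114 mA.

I ≈ 0.611 mA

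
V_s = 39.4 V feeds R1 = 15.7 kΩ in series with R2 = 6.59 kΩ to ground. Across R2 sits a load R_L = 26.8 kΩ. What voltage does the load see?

V_out ≈ 9.93 V

R2 ‖ R_L = (6.59 × 26.8)/(6.59 + 26.8) = 5.289 kΩ.
Voltage divider with the loaded lower leg: V_out = 39.4 × 5.289/(15.7 + 5.289) = 39.4 × 0.2520 = 9.929 V.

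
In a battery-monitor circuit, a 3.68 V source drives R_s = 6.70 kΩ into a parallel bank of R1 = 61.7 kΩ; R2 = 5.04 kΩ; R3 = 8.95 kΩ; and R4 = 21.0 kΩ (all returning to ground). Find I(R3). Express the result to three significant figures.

Combine the parallel branches: R_p = (1/61.7 + 1/5.04 + 1/8.95 + 1/21.0)⁻¹ = 2.674 kΩ.
V_A = 3.68 × 2.674/9.374 = 1.050 V.
I(R3) = V_A / R3 = 1.050/8.95 = 0.1173 mA.

I ≈ 0.117 mA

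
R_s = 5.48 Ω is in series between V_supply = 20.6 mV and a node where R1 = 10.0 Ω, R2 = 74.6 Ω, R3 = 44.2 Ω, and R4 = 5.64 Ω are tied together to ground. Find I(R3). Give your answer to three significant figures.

Equivalent of the parallel group: R_p = 3.191 Ω.
Node voltage V_A = V_supply · R_p/(R_s + R_p) = 20.6 × 0.3680 = 7.582 mV.
I(R3) = V_A / R3 = 7.582/44.2 = 0.1715 mA.

I ≈ 0.172 mA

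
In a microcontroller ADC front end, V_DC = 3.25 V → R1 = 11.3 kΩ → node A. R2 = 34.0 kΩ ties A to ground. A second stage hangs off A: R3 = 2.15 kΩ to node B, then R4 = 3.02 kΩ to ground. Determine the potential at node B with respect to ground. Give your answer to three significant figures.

V_B ≈ 0.540 V

Looking into the second stage from A: R3 + R4 = 5.170 kΩ appears in parallel with R2.
R2 ‖ (R3+R4) = 4.488 kΩ.
So V_A = 3.25 × 0.2842 = 0.9238 V.
V_B = V_A × 0.5841 = 0.5396 V.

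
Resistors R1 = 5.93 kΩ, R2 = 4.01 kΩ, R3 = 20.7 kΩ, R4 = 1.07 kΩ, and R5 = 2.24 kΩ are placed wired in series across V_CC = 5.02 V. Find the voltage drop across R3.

V ≈ 3.06 V

Total series resistance ΣR = 5.93 + 4.01 + 20.7 + 1.07 + 2.24 = 33.95 kΩ.
By the voltage-divider rule, V = 5.02 × 20.70/33.95 = 3.061 V.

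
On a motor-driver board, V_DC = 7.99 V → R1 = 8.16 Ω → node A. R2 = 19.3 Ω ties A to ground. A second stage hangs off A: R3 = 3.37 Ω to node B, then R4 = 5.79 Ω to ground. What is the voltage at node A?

V_A ≈ 3.45 V

The second stage (R3 + R4 = 9.160 Ω) loads node A in parallel with R2.
R2 ‖ (R3+R4) = 6.212 Ω.
V_A = 7.99 × 6.212/(8.16 + 6.212) = 3.453 V.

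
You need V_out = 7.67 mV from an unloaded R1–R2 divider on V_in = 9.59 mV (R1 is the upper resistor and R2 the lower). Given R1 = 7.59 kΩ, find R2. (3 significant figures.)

R2 ≈ 30.3 kΩ

The divider ratio is R2/(R1+R2) = 7.67/9.59 = 0.7998.
R2 = R1 · 0.7998/(1 − 0.7998) = 30.32 kΩ.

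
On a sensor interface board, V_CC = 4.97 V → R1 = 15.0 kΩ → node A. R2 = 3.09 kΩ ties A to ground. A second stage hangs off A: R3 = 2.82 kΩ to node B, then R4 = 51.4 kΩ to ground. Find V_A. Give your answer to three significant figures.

Node A sees R2 in parallel with the series input of stage 2, R3 + R4 = 54.22 kΩ.
R2 ‖ (R3+R4) = 2.923 kΩ.
So V_A = 4.97 × 0.1631 = 0.8106 V.

V_A ≈ 0.811 V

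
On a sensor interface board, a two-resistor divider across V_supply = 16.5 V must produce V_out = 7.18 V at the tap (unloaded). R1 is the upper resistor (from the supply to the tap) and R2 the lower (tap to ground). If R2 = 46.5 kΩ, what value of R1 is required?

R1 ≈ 60.4 kΩ

Required fraction k = V_out/V_supply = 0.4352.
Rearranging, R1 = R2·(1−k)/k = 46.5 × 1.298 = 60.36 kΩ.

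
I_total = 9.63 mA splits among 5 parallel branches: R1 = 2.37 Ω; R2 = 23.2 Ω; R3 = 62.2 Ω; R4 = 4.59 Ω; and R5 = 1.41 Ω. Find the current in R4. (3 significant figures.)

Conductances: ΣG = 1/2.37 + 1/23.2 + 1/62.2 + 1/4.59 + 1/1.41 = 1.408 (1/Ω).
Current divider: I(R4) = I_total · G_k/ΣG = 9.63 × (0.2179/1.408) = 9.63 × 0.1547 = 1.490 mA.

I ≈ 1.49 mA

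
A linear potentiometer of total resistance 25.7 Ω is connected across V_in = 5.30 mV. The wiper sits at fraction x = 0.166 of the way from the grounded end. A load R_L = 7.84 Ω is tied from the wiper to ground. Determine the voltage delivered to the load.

V_out ≈ 0.605 mV

Split the track: R_lower = x·R_p = 4.266 Ω, R_upper = (1−x)·R_p = 21.43 Ω.
(x·R_p) ‖ R_L = 2.763 Ω.
Loaded-divider output: V_out = 5.30 × 0.1142 = 0.6052 mV.
(Unloaded: V_out = x·V_in = 0.880 mV.)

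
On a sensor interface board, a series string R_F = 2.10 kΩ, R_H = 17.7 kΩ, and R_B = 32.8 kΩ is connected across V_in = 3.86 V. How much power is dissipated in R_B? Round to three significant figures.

Series current I = V_in/ΣR = 3.86/52.60 = 0.07338 mA.
P = I²R = 0.005385 × 32.8 = 0.1766 mW.

P ≈ 0.177 mW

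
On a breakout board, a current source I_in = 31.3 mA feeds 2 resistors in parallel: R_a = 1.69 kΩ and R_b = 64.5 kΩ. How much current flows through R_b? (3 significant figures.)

For two parallel branches, I_k = I_in · (other R)/(sum of R).
I(R_b) = 31.3 × 1.69/(1.69 + 64.5) = 31.3 × 0.02553 = 0.7992 mA.

I ≈ 0.799 mA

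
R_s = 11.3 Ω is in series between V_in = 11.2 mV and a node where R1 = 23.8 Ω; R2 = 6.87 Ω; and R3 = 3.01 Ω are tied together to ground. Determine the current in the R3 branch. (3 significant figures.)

I ≈ 0.541 mA

Equivalent of the parallel group: R_p = 1.924 Ω.
V_A = 11.2 × 1.924/13.22 = 1.629 mV.
Branch current I = V_A/R3 = 1.629/3.01 = 0.5413 mA.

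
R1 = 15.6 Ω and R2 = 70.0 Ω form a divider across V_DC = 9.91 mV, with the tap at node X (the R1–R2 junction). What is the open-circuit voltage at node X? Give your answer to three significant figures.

V_th ≈ 8.10 mV

Open-circuit (no load on X): V_th = V_DC · R2/(R1 + R2) = 9.91 × 70.0/(15.60 + 70.0) = 8.104 mV.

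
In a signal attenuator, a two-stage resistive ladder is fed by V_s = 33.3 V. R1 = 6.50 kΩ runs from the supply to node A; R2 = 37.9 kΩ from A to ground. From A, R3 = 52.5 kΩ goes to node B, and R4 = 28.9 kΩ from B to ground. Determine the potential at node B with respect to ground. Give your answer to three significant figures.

V_B ≈ 9.45 V

The second stage (R3 + R4 = 81.40 kΩ) loads node A in parallel with R2.
Effective lower resistance at A: R2 ‖ 81.40 = 25.86 kΩ.
So V_A = 33.3 × 0.7991 = 26.61 V.
Then the unloaded second divider: V_B = V_A × R4/(R3+R4) = 26.61 × 0.3550 = 9.448 V.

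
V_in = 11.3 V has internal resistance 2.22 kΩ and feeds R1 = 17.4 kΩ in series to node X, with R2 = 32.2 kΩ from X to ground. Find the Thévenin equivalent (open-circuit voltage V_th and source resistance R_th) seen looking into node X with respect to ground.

V_th ≈ 7.02 V, R_th ≈ 12.2 kΩ

R1' = 2.22 + 17.4 = 19.62 kΩ (source resistance + R1).
With X open, the divider is unloaded: V_th = 11.3 × 32.2/51.82 = 7.022 V.
With V_in suppressed (replaced by a short), R_th = R1' ‖ R2 = (19.62 × 32.2)/(19.62 + 32.2) = 12.19 kΩ.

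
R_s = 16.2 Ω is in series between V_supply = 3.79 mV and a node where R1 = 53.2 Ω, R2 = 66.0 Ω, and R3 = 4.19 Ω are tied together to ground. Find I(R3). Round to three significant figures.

I ≈ 0.167 mA

Combine the parallel branches: R_p = (1/53.2 + 1/66.0 + 1/4.19)⁻¹ = 3.668 Ω.
Node voltage V_A = V_supply · R_p/(R_s + R_p) = 3.79 × 0.1846 = 0.6997 mV.
I(R3) = V_A / R3 = 0.6997/4.19 = 0.1670 mA.
(Equivalently: I_total = 0.1908 mA, then current-divider fraction G_k/ΣG = 0.8755.)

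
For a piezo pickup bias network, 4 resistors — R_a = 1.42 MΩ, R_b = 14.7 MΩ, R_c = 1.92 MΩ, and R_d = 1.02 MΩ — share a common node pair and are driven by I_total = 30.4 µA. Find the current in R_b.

I ≈ 0.910 µA

ΣG = 1/1.42 + 1/14.7 + 1/1.92 + 1/1.02 = 2.273.
R_b takes the fraction G_k/ΣG = 0.06803/2.273 = 0.02992, so I = 30.4 × 0.02992 = 0.9096 µA.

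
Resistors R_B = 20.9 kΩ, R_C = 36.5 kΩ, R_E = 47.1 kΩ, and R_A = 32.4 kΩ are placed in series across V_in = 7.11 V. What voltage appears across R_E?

V ≈ 2.45 V

ΣR = 20.9 + 36.5 + 47.1 + 32.4 = 136.9 kΩ.
By the voltage-divider rule, V = 7.11 × 47.10/136.9 = 2.446 V.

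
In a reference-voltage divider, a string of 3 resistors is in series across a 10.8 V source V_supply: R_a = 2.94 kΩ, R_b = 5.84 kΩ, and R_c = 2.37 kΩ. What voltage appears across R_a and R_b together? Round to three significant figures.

ΣR = 2.94 + 5.84 + 2.37 = 11.15 kΩ.
R_{R_a..R_b} = 2.94 + 5.84 = 8.780 kΩ.
V = V_supply · R/ΣR = 10.8 × 0.7874 = 8.504 V.

V ≈ 8.50 V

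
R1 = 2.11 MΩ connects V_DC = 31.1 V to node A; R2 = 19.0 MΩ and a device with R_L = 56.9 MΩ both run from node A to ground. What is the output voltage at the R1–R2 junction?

The load sits in parallel with R2, giving an effective lower resistance R2' = R2·R_L/(R2+R_L) = 14.24 MΩ.
Voltage divider with the loaded lower leg: V_out = 31.1 × 14.24/(2.11 + 14.24) = 31.1 × 0.8710 = 27.09 V.

V_out ≈ 27.1 V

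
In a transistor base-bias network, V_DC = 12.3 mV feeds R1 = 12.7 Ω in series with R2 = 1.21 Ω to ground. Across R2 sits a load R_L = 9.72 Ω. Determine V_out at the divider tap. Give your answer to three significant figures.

R2 ‖ R_L = (1.21 × 9.72)/(1.21 + 9.72) = 1.076 Ω.
Now apply the divider: V_out = 12.3 × 0.07811 = 0.9608 mV.
(Unloaded it would be 1.07 mV; the load pulls it down.)

V_out ≈ 0.961 mV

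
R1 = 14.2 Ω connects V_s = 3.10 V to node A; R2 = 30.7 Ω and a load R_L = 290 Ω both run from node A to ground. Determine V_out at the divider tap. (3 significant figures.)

R2 ‖ R_L = (30.7 × 290)/(30.7 + 290) = 27.76 Ω.
Now apply the divider: V_out = 3.10 × 0.6616 = 2.051 V.

V_out ≈ 2.05 V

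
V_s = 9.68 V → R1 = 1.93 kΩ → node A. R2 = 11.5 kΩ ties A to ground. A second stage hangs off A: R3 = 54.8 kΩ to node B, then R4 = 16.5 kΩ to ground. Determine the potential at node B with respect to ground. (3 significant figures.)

Looking into the second stage from A: R3 + R4 = 71.30 kΩ appears in parallel with R2.
Effective lower resistance at A: R2 ‖ 71.30 = 9.903 kΩ.
V_A = 9.68 × 9.903/(1.93 + 9.903) = 8.101 V.
Stage 2 is unloaded, so V_B = V_A · R4/(R3+R4) = 8.101 × 16.5/71.30 = 1.875 V.

V_B ≈ 1.87 V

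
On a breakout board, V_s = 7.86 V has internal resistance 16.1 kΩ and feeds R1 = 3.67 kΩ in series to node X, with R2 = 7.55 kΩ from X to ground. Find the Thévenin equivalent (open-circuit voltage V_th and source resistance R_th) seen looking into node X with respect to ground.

V_th ≈ 2.17 V, R_th ≈ 5.46 kΩ

R1' = 16.1 + 3.67 = 19.77 kΩ (source resistance + R1).
Open-circuit (no load on X): V_th = V_s · R2/(R1' + R2) = 7.86 × 7.55/(19.77 + 7.55) = 2.172 V.
Looking into X with the source shorted: R_th = R1'·R2/(R1'+R2) = 19.77 × 7.55/27.32 = 5.464 kΩ.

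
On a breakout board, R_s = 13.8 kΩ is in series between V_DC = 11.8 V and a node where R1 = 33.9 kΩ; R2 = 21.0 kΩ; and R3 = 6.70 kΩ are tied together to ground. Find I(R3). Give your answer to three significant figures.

I ≈ 0.427 mA

Combine the parallel branches: R_p = (1/33.9 + 1/21.0 + 1/6.70)⁻¹ = 4.418 kΩ.
V_A by voltage divider: V_A = 11.8 × 4.418/(13.8 + 4.418) = 2.861 V.
Branch current I = V_A/R3 = 2.861/6.70 = 0.4271 mA.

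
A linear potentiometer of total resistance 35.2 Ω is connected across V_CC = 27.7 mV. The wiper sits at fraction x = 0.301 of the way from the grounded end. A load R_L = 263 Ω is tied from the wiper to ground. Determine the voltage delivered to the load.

Split the track: R_lower = x·R_p = 10.60 Ω, R_upper = (1−x)·R_p = 24.60 Ω.
(x·R_p) ‖ R_L = 10.18 Ω.
V_out = 27.7 × 10.18/(24.60 + 10.18) = 8.109 mV.

V_out ≈ 8.11 mV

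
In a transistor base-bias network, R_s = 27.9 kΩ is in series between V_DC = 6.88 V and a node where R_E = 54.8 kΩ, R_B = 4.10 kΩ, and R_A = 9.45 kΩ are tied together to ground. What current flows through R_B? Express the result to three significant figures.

I ≈ 0.149 mA

Combine the parallel branches: R_p = (1/54.8 + 1/4.10 + 1/9.45)⁻¹ = 2.718 kΩ.
V_A by voltage divider: V_A = 6.88 × 2.718/(27.9 + 2.718) = 0.6107 V.
Branch current I = V_A/R_B = 0.6107/4.10 = 0.1489 mA.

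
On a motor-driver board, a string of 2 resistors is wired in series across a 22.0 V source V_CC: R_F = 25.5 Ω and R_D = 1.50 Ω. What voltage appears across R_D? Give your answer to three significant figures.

V ≈ 1.22 V

Series total: ΣR = 25.5 + 1.50 = 27.00 Ω.
Voltage divider: V = V_CC · (1.500 / 27.00) = 22.0 × 0.05556 = 1.222 V.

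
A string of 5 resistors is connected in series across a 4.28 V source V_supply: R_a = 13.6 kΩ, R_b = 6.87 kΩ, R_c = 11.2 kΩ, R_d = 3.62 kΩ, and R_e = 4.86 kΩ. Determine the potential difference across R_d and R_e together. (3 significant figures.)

ΣR = 13.6 + 6.87 + 11.2 + 3.62 + 4.86 = 40.15 kΩ.
R_{R_d..R_e} = 3.62 + 4.86 = 8.480 kΩ.
V = V_supply · R/ΣR = 4.28 × 0.2112 = 0.9040 V.

V ≈ 0.904 V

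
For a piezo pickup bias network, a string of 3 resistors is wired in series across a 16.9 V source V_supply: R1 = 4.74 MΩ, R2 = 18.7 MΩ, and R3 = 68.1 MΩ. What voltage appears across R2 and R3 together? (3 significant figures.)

V ≈ 16.0 V

Series total: ΣR = 4.74 + 18.7 + 68.1 = 91.54 MΩ.
R_{R2..R3} = 18.7 + 68.1 = 86.80 MΩ.
Voltage divider: V = V_supply · (86.80 / 91.54) = 16.9 × 0.9482 = 16.02 V.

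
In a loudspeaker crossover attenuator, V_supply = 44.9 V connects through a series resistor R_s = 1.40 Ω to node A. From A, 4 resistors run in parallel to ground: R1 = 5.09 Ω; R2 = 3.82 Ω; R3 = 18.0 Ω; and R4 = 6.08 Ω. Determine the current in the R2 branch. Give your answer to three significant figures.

Equivalent of the parallel group: R_p = 1.474 Ω.
Node voltage V_A = V_supply · R_p/(R_s + R_p) = 44.9 × 0.5129 = 23.03 V.
I(R2) = V_A / R2 = 23.03/3.82 = 6.029 A.

I ≈ 6.03 A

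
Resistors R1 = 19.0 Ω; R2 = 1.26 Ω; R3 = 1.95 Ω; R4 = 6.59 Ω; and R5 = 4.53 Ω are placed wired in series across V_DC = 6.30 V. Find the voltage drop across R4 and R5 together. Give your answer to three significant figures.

Series total: ΣR = 19.0 + 1.26 + 1.95 + 6.59 + 4.53 = 33.33 Ω.
R_{R4..R5} = 6.59 + 4.53 = 11.12 Ω.
Voltage divider: V = V_DC · (11.12 / 33.33) = 6.30 × 0.3336 = 2.102 V.

V ≈ 2.10 V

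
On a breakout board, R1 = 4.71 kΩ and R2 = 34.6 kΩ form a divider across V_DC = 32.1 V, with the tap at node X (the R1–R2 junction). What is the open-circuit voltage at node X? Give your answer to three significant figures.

Open-circuit (no load on X): V_th = V_DC · R2/(R1 + R2) = 32.1 × 34.6/(4.710 + 34.6) = 28.25 V.

V_th ≈ 28.3 V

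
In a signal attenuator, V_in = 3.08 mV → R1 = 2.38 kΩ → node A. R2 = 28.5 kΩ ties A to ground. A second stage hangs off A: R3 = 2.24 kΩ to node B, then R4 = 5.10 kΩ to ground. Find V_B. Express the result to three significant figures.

The second stage (R3 + R4 = 7.340 kΩ) loads node A in parallel with R2.
R2 ‖ (R3+R4) = 5.837 kΩ.
So V_A = 3.08 × 0.7103 = 2.188 mV.
Then the unloaded second divider: V_B = V_A × R4/(R3+R4) = 2.188 × 0.6948 = 1.520 mV.

V_B ≈ 1.52 mV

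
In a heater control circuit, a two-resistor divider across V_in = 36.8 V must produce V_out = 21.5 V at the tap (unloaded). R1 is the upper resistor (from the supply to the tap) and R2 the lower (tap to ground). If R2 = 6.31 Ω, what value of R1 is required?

Required fraction k = V_out/V_in = 0.5842.
So R1 = R2 · (V_in/V_out − 1) = 6.31 × (36.8/21.5 − 1) = 6.31 × 0.7116 = 4.490 Ω.

R1 ≈ 4.49 Ω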